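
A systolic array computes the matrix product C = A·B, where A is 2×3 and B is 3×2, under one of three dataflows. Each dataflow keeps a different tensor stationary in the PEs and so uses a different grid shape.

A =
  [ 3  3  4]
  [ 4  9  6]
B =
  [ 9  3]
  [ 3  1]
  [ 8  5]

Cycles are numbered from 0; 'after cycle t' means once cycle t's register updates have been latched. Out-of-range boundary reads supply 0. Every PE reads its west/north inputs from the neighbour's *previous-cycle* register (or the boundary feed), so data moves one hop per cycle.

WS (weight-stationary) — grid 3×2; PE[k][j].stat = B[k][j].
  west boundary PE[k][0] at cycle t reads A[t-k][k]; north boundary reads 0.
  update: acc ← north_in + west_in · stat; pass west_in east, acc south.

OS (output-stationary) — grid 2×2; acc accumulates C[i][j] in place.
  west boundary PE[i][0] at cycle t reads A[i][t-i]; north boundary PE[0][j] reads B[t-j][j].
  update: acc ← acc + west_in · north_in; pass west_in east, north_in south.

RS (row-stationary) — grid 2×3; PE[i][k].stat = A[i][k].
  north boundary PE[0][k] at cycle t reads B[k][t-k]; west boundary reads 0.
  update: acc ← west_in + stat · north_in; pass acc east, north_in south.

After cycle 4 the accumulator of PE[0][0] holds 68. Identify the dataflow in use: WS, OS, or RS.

WS (3×2 grid), PE[0][0]:
  after 0 — PE[0][0] acc=27, pass-E 3, pass-S 27
  after 1 — PE[0][0] acc=36, pass-E 4, pass-S 36
  after 2 — PE[0][0] acc=0, pass-E 0, pass-S 0
  after 3 — PE[0][0] acc=0, pass-E 0, pass-S 0
  after 4 — PE[0][0] acc=0, pass-E 0, pass-S 0
OS (2×2 grid), PE[0][0]:
  after 0 — PE[0][0] acc=27, pass-E 3, pass-S 9
  after 1 — PE[0][0] acc=36, pass-E 3, pass-S 3
  after 2 — PE[0][0] acc=68, pass-E 4, pass-S 8
  after 3 — PE[0][0] acc=68, pass-E 0, pass-S 0
  after 4 — PE[0][0] acc=68, pass-E 0, pass-S 0
RS (2×3 grid), PE[0][0]:
  after 0 — PE[0][0] acc=27, pass-E 27, pass-S 9
  after 1 — PE[0][0] acc=9, pass-E 9, pass-S 3
  after 2 — PE[0][0] acc=0, pass-E 0, pass-S 0
  after 3 — PE[0][0] acc=0, pass-E 0, pass-S 0
  after 4 — PE[0][0] acc=0, pass-E 0, pass-S 0

dataflow = OS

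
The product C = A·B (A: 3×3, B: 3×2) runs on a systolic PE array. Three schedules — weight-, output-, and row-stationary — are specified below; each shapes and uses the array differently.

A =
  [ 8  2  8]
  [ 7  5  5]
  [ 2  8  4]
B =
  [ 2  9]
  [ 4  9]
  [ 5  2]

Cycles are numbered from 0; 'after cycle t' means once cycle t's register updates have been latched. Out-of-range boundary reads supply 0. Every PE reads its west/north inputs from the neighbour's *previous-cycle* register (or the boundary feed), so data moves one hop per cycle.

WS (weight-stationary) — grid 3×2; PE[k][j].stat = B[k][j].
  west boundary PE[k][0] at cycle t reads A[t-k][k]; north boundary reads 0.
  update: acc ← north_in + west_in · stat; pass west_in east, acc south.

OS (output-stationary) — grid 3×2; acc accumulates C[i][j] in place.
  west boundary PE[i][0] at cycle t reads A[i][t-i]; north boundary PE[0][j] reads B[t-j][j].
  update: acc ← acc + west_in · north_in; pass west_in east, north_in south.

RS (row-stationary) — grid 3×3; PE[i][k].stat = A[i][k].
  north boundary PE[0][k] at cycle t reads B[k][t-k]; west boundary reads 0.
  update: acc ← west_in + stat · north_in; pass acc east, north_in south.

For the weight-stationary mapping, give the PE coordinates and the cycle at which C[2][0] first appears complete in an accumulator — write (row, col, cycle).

Under WS, C[2][0] lands at PE[2][0]:
  step 0 · PE2,0: acc=0; fwd→0 fwd↓0
  step 1 · PE2,0: acc=0; fwd→0 fwd↓0
  step 2 · PE2,0: acc=64; fwd→8 fwd↓64
  step 3 · PE2,0: acc=59; fwd→5 fwd↓59
  step 4 · PE2,0: acc=56; fwd→4 fwd↓56

(row, col, cycle) = (2, 0, 4)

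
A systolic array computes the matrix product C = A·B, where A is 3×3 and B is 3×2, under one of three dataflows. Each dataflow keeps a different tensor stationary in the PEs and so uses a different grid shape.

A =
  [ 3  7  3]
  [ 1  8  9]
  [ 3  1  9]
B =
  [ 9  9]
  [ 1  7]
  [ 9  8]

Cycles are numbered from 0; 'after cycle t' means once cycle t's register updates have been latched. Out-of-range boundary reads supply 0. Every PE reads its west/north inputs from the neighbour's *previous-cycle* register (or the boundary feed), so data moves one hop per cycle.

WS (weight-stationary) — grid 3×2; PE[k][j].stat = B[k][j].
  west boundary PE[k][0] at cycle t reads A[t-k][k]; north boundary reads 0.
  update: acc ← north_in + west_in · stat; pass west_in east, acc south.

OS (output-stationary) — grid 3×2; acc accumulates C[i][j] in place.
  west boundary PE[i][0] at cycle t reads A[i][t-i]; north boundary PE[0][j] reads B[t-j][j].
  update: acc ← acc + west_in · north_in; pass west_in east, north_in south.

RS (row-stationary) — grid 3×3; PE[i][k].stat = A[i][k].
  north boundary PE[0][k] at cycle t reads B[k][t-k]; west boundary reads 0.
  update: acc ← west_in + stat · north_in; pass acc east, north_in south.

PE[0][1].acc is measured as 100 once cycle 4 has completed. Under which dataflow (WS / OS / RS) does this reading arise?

dataflow = OS

WS (3×2 grid), PE[0][1]:
  c0 r0c1: 0 / 0 / 0
  c1 r0c1: 27 / 3 / 27
  c2 r0c1: 9 / 1 / 9
  c3 r0c1: 27 / 3 / 27
  c4 r0c1: 0 / 0 / 0
OS (3×2 grid), PE[0][1]:
  c0 r0c1: 0 / 0 / 0
  c1 r0c1: 27 / 3 / 9
  c2 r0c1: 76 / 7 / 7
  c3 r0c1: 100 / 3 / 8
  c4 r0c1: 100 / 0 / 0
RS (3×3 grid), PE[0][1]:
  c0 r0c1: 0 / 0 / 0
  c1 r0c1: 34 / 34 / 1
  c2 r0c1: 76 / 76 / 7
  c3 r0c1: 0 / 0 / 0
  c4 r0c1: 0 / 0 / 0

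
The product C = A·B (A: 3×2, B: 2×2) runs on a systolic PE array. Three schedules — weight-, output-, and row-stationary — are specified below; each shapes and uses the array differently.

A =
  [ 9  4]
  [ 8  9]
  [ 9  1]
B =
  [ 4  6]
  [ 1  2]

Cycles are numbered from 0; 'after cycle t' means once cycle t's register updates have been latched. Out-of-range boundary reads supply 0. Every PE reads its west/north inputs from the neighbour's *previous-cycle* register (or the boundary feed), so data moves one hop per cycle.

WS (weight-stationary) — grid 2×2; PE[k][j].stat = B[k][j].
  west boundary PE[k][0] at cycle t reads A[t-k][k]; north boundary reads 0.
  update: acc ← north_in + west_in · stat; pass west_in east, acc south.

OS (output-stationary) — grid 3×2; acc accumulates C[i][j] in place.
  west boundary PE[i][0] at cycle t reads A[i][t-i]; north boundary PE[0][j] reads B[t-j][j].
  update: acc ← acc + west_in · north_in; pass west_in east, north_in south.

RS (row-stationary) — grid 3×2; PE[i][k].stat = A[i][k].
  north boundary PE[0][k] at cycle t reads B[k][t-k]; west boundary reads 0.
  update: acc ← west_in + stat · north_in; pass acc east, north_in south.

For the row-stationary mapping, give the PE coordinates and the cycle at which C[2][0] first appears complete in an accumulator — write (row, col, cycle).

(row, col, cycle) = (2, 1, 3)

RS — PE[2][1] is where C[2][0] collects:
  after 0 — PE[2][1] acc=0, pass-E 0, pass-S 0
  after 1 — PE[2][1] acc=0, pass-E 0, pass-S 0
  after 2 — PE[2][1] acc=0, pass-E 0, pass-S 0
  after 3 — PE[2][1] acc=37, pass-E 37, pass-S 1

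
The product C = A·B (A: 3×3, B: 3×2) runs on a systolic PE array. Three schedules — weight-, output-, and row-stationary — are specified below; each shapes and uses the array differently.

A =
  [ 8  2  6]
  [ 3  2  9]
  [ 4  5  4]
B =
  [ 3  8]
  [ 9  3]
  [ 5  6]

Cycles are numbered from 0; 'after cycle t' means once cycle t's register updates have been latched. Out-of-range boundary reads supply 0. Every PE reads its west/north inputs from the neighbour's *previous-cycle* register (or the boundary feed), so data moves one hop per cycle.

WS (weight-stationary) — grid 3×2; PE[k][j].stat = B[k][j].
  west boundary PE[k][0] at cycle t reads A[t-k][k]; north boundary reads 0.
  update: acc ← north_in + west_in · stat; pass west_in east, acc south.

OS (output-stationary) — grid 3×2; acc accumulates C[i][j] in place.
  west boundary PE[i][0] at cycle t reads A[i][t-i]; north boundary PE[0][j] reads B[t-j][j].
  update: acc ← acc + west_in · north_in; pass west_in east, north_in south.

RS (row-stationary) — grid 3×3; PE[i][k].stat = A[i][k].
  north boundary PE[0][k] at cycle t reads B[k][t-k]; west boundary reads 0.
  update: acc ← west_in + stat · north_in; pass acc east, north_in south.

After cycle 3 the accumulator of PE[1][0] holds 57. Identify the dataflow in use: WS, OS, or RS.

dataflow = WS

— WS: 3×2; PE[1][0] trace:
  0: (1,0).acc=0  regs=<0,0>
  1: (1,0).acc=42  regs=<2,42>
  2: (1,0).acc=27  regs=<2,27>
  3: (1,0).acc=57  regs=<5,57>
— OS: 3×2; PE[1][0] trace:
  0: (1,0).acc=0  regs=<0,0>
  1: (1,0).acc=9  regs=<3,3>
  2: (1,0).acc=27  regs=<2,9>
  3: (1,0).acc=72  regs=<9,5>
— RS: 3×3; PE[1][0] trace:
  0: (1,0).acc=0  regs=<0,0>
  1: (1,0).acc=9  regs=<9,3>
  2: (1,0).acc=24  regs=<24,8>
  3: (1,0).acc=0  regs=<0,0>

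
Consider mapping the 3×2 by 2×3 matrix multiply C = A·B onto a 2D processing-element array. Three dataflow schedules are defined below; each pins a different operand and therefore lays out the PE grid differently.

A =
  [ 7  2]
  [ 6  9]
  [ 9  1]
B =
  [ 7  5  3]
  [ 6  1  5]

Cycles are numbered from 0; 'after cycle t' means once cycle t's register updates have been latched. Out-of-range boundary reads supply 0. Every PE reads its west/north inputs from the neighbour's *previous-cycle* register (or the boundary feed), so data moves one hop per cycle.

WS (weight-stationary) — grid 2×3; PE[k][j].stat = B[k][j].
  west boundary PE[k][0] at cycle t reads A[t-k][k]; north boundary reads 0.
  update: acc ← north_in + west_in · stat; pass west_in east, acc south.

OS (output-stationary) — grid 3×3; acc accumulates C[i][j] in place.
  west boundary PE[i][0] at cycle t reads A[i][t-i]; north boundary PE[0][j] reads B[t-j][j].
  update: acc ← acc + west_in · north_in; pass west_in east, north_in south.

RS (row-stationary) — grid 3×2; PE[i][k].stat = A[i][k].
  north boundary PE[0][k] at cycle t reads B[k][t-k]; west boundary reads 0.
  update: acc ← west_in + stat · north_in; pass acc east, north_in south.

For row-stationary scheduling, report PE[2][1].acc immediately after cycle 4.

RS on a 3×2 grid — tracing PE[2][1] and its feeders:
  step 0 · PE1,1: acc=0; fwd→0 fwd↓0
  step 0 · PE2,0: acc=0; fwd→0 fwd↓0
  step 0 · PE2,1: acc=0; fwd→0 fwd↓0
  step 1 · PE1,1: acc=0; fwd→0 fwd↓0
  step 1 · PE2,0: acc=0; fwd→0 fwd↓0
  step 1 · PE2,1: acc=0; fwd→0 fwd↓0
  step 2 · PE1,1: acc=96; fwd→96 fwd↓6
  step 2 · PE2,0: acc=63; fwd→63 fwd↓7
  step 2 · PE2,1: acc=0; fwd→0 fwd↓0
  step 3 · PE1,1: acc=39; fwd→39 fwd↓1
  step 3 · PE2,0: acc=45; fwd→45 fwd↓5
  step 3 · PE2,1: acc=69; fwd→69 fwd↓6
  step 4 · PE1,1: acc=63; fwd→63 fwd↓5
  step 4 · PE2,0: acc=27; fwd→27 fwd↓3
  step 4 · PE2,1: acc=46; fwd→46 fwd↓1

PE[2][1].acc = 46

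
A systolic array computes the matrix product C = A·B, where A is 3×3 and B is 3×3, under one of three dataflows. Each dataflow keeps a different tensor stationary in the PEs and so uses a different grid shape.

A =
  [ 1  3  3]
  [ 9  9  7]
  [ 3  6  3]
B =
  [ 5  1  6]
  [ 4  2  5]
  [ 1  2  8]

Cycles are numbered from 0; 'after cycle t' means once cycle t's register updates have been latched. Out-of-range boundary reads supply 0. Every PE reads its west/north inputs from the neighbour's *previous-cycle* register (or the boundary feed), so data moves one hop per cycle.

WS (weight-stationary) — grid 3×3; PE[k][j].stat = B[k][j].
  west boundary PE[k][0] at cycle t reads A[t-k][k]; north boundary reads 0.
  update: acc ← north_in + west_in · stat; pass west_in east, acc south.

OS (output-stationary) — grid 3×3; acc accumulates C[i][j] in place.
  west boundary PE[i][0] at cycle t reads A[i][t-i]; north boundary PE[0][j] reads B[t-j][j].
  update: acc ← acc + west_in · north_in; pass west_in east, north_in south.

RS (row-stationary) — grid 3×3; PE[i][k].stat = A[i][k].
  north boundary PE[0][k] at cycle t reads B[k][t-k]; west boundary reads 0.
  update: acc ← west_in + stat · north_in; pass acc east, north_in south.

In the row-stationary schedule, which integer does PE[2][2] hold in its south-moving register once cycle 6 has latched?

register = 8

RS on a 3×3 grid — tracing PE[2][2] and its feeders:
  c0 r1c2: 0 / 0 / 0
  c0 r2c1: 0 / 0 / 0
  c0 r2c2: 0 / 0 / 0
  c1 r1c2: 0 / 0 / 0
  c1 r2c1: 0 / 0 / 0
  c1 r2c2: 0 / 0 / 0
  c2 r1c2: 0 / 0 / 0
  c2 r2c1: 0 / 0 / 0
  c2 r2c2: 0 / 0 / 0
  c3 r1c2: 88 / 88 / 1
  c3 r2c1: 39 / 39 / 4
  c3 r2c2: 0 / 0 / 0
  c4 r1c2: 41 / 41 / 2
  c4 r2c1: 15 / 15 / 2
  c4 r2c2: 42 / 42 / 1
  c5 r1c2: 155 / 155 / 8
  c5 r2c1: 48 / 48 / 5
  c5 r2c2: 21 / 21 / 2
  c6 r1c2: 0 / 0 / 0
  c6 r2c1: 0 / 0 / 0
  c6 r2c2: 72 / 72 / 8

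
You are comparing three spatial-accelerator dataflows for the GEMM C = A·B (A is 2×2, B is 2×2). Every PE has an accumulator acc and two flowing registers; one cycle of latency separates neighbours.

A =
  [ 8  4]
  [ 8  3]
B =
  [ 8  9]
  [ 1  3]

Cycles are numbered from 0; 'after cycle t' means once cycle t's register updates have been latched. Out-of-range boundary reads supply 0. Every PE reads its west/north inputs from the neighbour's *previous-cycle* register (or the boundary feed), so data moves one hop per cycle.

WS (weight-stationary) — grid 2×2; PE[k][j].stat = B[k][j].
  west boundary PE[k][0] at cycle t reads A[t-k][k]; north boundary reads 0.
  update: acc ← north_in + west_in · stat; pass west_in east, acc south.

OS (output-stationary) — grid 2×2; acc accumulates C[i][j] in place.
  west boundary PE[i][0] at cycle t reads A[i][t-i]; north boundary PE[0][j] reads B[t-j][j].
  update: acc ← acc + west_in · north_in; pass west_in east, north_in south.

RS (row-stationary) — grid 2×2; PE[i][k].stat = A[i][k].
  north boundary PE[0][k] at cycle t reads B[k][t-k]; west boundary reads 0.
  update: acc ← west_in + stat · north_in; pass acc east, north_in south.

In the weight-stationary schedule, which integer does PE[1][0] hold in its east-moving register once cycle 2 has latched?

WS (2×2). Following PE[1][0] plus its west/north inputs:
  c0 r0c0: 64 / 8 / 64
  c0 r1c0: 0 / 0 / 0
  c1 r0c0: 64 / 8 / 64
  c1 r1c0: 68 / 4 / 68
  c2 r0c0: 0 / 0 / 0
  c2 r1c0: 67 / 3 / 67

register = 3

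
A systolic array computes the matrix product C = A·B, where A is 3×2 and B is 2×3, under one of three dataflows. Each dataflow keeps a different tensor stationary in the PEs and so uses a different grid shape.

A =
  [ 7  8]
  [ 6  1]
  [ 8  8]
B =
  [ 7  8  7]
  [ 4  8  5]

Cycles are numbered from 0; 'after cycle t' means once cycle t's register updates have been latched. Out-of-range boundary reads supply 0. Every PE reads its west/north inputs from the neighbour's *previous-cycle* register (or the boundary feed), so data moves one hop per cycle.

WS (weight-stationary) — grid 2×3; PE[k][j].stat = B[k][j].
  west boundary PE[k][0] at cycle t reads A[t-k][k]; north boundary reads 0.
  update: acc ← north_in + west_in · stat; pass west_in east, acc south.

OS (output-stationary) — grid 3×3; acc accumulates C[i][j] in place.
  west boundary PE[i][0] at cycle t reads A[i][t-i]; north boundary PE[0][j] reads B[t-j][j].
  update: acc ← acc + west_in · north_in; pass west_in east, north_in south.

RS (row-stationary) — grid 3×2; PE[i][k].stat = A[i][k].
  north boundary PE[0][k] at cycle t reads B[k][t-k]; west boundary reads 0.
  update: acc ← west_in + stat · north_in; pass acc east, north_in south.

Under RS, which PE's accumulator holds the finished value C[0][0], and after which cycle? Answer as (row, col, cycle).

(row, col, cycle) = (0, 1, 1)

RS — PE[0][1] is where C[0][0] collects:
  t=0 PE[0][1]: acc=0 h=0 v=0
  t=1 PE[0][1]: acc=81 h=81 v=4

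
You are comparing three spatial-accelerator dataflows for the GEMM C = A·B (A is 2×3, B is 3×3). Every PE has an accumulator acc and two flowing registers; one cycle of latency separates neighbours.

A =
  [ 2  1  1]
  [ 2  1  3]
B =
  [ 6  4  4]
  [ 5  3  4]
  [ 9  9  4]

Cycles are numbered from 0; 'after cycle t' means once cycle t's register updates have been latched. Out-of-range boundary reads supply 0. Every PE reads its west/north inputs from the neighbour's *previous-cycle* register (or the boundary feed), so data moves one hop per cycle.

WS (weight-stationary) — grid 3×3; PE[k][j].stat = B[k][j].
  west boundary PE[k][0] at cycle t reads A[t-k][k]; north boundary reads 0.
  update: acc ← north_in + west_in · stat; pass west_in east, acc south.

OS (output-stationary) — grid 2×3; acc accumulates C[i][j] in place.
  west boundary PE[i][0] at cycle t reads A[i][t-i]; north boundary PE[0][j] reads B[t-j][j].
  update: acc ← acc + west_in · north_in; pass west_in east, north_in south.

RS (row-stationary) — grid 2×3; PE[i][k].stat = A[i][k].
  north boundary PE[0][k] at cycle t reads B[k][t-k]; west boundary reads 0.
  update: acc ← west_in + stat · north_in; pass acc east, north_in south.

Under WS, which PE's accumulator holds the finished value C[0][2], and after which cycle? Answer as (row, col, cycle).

WS — PE[2][2] is where C[0][2] collects:
  [0] (2,2) acc=0 (h:0 v:0)
  [1] (2,2) acc=0 (h:0 v:0)
  [2] (2,2) acc=0 (h:0 v:0)
  [3] (2,2) acc=0 (h:0 v:0)
  [4] (2,2) acc=16 (h:1 v:16)

(row, col, cycle) = (2, 2, 4)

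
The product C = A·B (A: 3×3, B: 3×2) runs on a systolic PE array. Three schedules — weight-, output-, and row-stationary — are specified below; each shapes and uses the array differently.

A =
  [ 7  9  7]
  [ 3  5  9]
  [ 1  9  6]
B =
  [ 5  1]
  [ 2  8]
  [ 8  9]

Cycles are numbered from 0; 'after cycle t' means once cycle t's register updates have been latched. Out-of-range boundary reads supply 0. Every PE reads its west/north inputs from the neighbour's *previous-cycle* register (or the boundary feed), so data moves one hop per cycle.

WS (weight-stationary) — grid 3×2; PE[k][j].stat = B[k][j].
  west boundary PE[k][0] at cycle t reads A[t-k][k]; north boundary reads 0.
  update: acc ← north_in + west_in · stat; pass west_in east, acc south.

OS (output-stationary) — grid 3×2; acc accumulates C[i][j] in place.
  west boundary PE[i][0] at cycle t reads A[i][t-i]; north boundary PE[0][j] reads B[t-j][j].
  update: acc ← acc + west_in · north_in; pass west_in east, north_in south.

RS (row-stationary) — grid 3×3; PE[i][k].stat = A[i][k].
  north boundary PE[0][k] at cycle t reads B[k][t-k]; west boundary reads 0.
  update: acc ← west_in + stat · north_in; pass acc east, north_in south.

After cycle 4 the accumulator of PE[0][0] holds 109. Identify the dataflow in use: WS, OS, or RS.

dataflow = OS

— WS: 3×2; PE[0][0] trace:
  [0] (0,0) acc=35 (h:7 v:35)
  [1] (0,0) acc=15 (h:3 v:15)
  [2] (0,0) acc=5 (h:1 v:5)
  [3] (0,0) acc=0 (h:0 v:0)
  [4] (0,0) acc=0 (h:0 v:0)
— OS: 3×2; PE[0][0] trace:
  [0] (0,0) acc=35 (h:7 v:5)
  [1] (0,0) acc=53 (h:9 v:2)
  [2] (0,0) acc=109 (h:7 v:8)
  [3] (0,0) acc=109 (h:0 v:0)
  [4] (0,0) acc=109 (h:0 v:0)
— RS: 3×3; PE[0][0] trace:
  [0] (0,0) acc=35 (h:35 v:5)
  [1] (0,0) acc=7 (h:7 v:1)
  [2] (0,0) acc=0 (h:0 v:0)
  [3] (0,0) acc=0 (h:0 v:0)
  [4] (0,0) acc=0 (h:0 v:0)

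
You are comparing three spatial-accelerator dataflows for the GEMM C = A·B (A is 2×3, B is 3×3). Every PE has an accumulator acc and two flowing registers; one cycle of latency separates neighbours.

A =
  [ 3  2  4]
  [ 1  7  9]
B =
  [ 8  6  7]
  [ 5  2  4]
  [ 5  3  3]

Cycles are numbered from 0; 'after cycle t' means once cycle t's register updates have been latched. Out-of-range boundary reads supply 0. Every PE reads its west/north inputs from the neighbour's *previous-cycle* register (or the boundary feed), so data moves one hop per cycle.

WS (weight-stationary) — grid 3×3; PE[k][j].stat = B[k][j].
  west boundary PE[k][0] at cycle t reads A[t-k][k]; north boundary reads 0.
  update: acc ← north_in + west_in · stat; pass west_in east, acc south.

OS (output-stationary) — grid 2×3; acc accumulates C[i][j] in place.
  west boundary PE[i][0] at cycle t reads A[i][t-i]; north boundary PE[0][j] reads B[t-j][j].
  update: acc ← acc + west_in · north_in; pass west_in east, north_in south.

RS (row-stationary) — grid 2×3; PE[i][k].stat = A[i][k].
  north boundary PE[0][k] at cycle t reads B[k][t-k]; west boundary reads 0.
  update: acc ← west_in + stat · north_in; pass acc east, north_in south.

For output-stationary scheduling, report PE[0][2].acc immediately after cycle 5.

PE[0][2].acc = 41

Tracing OS — 2×3 array, target PE[0][2]:
  t=0 PE[0][1]: acc=0 h=0 v=0
  t=0 PE[0][2]: acc=0 h=0 v=0
  t=1 PE[0][1]: acc=18 h=3 v=6
  t=1 PE[0][2]: acc=0 h=0 v=0
  t=2 PE[0][1]: acc=22 h=2 v=2
  t=2 PE[0][2]: acc=21 h=3 v=7
  t=3 PE[0][1]: acc=34 h=4 v=3
  t=3 PE[0][2]: acc=29 h=2 v=4
  t=4 PE[0][1]: acc=34 h=0 v=0
  t=4 PE[0][2]: acc=41 h=4 v=3
  t=5 PE[0][1]: acc=34 h=0 v=0
  t=5 PE[0][2]: acc=41 h=0 v=0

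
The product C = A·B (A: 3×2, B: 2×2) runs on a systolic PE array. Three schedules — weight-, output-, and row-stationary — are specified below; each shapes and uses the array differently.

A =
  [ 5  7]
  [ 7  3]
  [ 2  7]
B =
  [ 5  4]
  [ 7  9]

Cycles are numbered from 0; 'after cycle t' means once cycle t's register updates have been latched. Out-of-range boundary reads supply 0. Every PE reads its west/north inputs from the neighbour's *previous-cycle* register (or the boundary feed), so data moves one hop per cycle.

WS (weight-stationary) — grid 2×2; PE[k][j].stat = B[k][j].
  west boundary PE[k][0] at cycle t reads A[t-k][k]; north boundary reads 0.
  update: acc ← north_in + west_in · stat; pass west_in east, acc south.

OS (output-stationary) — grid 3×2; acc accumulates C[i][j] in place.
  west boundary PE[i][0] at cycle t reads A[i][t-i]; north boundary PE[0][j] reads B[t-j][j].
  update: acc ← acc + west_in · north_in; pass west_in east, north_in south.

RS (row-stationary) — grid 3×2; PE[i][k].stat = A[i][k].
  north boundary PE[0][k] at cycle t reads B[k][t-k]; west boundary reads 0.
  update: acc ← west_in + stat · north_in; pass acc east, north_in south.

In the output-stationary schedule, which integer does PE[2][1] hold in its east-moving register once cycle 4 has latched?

register = 7

OS on a 3×2 grid — tracing PE[2][1] and its feeders:
  step 0 · PE1,1: acc=0; fwd→0 fwd↓0
  step 0 · PE2,0: acc=0; fwd→0 fwd↓0
  step 0 · PE2,1: acc=0; fwd→0 fwd↓0
  step 1 · PE1,1: acc=0; fwd→0 fwd↓0
  step 1 · PE2,0: acc=0; fwd→0 fwd↓0
  step 1 · PE2,1: acc=0; fwd→0 fwd↓0
  step 2 · PE1,1: acc=28; fwd→7 fwd↓4
  step 2 · PE2,0: acc=10; fwd→2 fwd↓5
  step 2 · PE2,1: acc=0; fwd→0 fwd↓0
  step 3 · PE1,1: acc=55; fwd→3 fwd↓9
  step 3 · PE2,0: acc=59; fwd→7 fwd↓7
  step 3 · PE2,1: acc=8; fwd→2 fwd↓4
  step 4 · PE1,1: acc=55; fwd→0 fwd↓0
  step 4 · PE2,0: acc=59; fwd→0 fwd↓0
  step 4 · PE2,1: acc=71; fwd→7 fwd↓9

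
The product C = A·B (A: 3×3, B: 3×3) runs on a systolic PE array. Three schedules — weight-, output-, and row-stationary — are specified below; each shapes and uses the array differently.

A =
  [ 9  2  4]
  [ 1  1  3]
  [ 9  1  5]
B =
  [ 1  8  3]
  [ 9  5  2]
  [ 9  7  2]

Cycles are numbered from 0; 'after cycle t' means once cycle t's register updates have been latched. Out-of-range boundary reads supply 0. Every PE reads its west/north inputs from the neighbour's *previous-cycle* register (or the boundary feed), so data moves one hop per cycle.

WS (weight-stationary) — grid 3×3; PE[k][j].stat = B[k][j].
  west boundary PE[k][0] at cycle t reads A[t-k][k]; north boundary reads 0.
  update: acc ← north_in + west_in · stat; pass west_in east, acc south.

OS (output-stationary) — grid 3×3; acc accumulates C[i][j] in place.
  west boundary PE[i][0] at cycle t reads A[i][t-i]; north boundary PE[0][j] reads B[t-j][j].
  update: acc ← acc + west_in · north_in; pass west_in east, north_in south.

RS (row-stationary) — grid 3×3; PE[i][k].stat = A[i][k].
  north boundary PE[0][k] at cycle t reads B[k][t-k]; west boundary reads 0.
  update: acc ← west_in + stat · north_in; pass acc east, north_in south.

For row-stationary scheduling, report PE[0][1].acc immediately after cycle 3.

PE[0][1].acc = 31

Tracing RS — 3×3 array, target PE[0][1]:
  @0  [0,0]  acc 9  |  →9  ↓1
  @0  [0,1]  acc 0  |  →0  ↓0
  @1  [0,0]  acc 72  |  →72  ↓8
  @1  [0,1]  acc 27  |  →27  ↓9
  @2  [0,0]  acc 27  |  →27  ↓3
  @2  [0,1]  acc 82  |  →82  ↓5
  @3  [0,0]  acc 0  |  →0  ↓0
  @3  [0,1]  acc 31  |  →31  ↓2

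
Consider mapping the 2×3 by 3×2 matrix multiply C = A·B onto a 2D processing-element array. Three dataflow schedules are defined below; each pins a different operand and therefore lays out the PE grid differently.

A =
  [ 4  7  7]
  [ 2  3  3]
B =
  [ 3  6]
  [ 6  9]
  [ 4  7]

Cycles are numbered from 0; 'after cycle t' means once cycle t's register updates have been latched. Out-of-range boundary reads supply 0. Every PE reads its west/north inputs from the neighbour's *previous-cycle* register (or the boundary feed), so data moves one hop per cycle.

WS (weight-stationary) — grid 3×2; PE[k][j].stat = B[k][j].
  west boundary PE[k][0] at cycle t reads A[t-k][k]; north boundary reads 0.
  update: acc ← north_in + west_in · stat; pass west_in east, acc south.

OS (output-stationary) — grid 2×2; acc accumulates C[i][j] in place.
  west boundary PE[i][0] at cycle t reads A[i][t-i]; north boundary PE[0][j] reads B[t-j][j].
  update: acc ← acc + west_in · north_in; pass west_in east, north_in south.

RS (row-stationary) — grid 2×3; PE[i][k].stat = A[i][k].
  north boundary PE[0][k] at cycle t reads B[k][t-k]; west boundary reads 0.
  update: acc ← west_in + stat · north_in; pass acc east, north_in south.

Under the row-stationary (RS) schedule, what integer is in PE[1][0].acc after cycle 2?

RS 2×3: PE[1][0] cycle-by-cycle (with neighbour feeds):
  step 0 · PE0,0: acc=12; fwd→12 fwd↓3
  step 0 · PE1,0: acc=0; fwd→0 fwd↓0
  step 1 · PE0,0: acc=24; fwd→24 fwd↓6
  step 1 · PE1,0: acc=6; fwd→6 fwd↓3
  step 2 · PE0,0: acc=0; fwd→0 fwd↓0
  step 2 · PE1,0: acc=12; fwd→12 fwd↓6

PE[1][0].acc = 12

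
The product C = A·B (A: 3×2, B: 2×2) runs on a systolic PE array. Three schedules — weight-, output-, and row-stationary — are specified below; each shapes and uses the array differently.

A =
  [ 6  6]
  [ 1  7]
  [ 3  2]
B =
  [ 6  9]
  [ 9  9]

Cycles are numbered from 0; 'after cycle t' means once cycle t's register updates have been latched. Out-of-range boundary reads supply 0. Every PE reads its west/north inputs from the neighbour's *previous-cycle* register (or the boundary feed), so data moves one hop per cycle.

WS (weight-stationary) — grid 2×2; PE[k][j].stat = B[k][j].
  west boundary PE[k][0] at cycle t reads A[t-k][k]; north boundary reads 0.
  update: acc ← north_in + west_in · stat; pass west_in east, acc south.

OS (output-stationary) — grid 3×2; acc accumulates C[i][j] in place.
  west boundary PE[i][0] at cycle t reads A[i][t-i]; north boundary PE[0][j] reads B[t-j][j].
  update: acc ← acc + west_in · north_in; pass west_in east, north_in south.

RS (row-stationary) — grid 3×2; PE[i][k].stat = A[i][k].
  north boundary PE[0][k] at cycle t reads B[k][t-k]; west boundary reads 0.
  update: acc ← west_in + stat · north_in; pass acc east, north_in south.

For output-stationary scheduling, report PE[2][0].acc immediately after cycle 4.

OS on a 3×2 grid — tracing PE[2][0] and its feeders:
  cycle 0: PE[1][0] → acc 0, east 0, south 0
  cycle 0: PE[2][0] → acc 0, east 0, south 0
  cycle 1: PE[1][0] → acc 6, east 1, south 6
  cycle 1: PE[2][0] → acc 0, east 0, south 0
  cycle 2: PE[1][0] → acc 69, east 7, south 9
  cycle 2: PE[2][0] → acc 18, east 3, south 6
  cycle 3: PE[1][0] → acc 69, east 0, south 0
  cycle 3: PE[2][0] → acc 36, east 2, south 9
  cycle 4: PE[1][0] → acc 69, east 0, south 0
  cycle 4: PE[2][0] → acc 36, east 0, south 0

PE[2][0].acc = 36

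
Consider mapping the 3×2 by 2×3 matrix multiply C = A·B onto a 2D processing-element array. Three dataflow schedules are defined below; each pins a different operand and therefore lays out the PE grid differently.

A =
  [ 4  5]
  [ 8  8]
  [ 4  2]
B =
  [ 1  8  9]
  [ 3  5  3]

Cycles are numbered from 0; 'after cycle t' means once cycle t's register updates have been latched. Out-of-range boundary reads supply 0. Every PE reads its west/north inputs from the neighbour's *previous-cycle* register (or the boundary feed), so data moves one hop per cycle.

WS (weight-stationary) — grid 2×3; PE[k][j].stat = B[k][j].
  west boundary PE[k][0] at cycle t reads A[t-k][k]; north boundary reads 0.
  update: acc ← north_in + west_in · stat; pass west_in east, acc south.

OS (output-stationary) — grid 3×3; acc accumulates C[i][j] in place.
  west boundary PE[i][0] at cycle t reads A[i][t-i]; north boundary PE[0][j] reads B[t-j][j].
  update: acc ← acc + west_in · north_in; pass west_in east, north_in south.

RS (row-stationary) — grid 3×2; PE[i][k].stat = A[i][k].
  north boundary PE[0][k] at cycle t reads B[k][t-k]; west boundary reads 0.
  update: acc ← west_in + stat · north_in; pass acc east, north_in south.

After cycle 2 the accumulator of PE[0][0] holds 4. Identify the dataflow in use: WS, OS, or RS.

Under WS (2×3), PE[0][0]:
  step 0 · PE0,0: acc=4; fwd→4 fwd↓4
  step 1 · PE0,0: acc=8; fwd→8 fwd↓8
  step 2 · PE0,0: acc=4; fwd→4 fwd↓4
Under OS (3×3), PE[0][0]:
  step 0 · PE0,0: acc=4; fwd→4 fwd↓1
  step 1 · PE0,0: acc=19; fwd→5 fwd↓3
  step 2 · PE0,0: acc=19; fwd→0 fwd↓0
Under RS (3×2), PE[0][0]:
  step 0 · PE0,0: acc=4; fwd→4 fwd↓1
  step 1 · PE0,0: acc=32; fwd→32 fwd↓8
  step 2 · PE0,0: acc=36; fwd→36 fwd↓9

dataflow = WS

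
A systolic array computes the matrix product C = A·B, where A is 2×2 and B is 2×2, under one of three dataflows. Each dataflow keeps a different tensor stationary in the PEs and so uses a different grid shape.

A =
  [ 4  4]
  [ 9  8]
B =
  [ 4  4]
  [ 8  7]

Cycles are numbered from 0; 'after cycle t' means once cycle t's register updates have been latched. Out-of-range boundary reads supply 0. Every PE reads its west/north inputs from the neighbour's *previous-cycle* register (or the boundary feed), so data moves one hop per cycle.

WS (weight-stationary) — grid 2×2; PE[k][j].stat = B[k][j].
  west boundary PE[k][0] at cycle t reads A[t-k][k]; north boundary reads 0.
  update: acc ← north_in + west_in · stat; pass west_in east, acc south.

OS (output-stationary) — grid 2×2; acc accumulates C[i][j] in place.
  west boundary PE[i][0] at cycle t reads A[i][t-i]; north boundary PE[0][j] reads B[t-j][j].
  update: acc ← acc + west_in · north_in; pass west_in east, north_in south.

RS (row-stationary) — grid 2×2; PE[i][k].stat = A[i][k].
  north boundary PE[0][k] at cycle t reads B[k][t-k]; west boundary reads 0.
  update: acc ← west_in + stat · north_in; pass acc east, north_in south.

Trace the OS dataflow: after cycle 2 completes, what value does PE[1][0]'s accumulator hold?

OS 2×2: PE[1][0] cycle-by-cycle (with neighbour feeds):
  step 0 · PE0,0: acc=16; fwd→4 fwd↓4
  step 0 · PE1,0: acc=0; fwd→0 fwd↓0
  step 1 · PE0,0: acc=48; fwd→4 fwd↓8
  step 1 · PE1,0: acc=36; fwd→9 fwd↓4
  step 2 · PE0,0: acc=48; fwd→0 fwd↓0
  step 2 · PE1,0: acc=100; fwd→8 fwd↓8

PE[1][0].acc = 100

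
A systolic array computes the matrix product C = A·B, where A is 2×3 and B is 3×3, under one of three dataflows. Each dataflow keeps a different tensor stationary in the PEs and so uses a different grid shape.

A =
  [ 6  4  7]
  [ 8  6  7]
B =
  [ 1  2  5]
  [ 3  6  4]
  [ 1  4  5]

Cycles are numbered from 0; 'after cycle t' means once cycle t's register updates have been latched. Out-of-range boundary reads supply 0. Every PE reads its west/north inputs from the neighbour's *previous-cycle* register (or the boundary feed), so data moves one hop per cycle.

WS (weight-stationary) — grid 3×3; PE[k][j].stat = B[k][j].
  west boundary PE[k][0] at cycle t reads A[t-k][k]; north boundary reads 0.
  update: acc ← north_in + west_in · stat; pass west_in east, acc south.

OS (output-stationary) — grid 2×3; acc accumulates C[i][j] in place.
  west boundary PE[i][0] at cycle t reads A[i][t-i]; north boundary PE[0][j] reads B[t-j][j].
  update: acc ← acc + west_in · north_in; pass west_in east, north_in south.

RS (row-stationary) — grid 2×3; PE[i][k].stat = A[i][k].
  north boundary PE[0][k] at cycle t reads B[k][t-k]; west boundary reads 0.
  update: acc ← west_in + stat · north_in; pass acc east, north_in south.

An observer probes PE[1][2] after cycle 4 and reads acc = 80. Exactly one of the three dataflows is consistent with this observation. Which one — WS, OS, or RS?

Under WS (3×3), PE[1][2]:
  t=0 PE[1][2]: acc=0 h=0 v=0
  t=1 PE[1][2]: acc=0 h=0 v=0
  t=2 PE[1][2]: acc=0 h=0 v=0
  t=3 PE[1][2]: acc=46 h=4 v=46
  t=4 PE[1][2]: acc=64 h=6 v=64
Under OS (2×3), PE[1][2]:
  t=0 PE[1][2]: acc=0 h=0 v=0
  t=1 PE[1][2]: acc=0 h=0 v=0
  t=2 PE[1][2]: acc=0 h=0 v=0
  t=3 PE[1][2]: acc=40 h=8 v=5
  t=4 PE[1][2]: acc=64 h=6 v=4
Under RS (2×3), PE[1][2]:
  t=0 PE[1][2]: acc=0 h=0 v=0
  t=1 PE[1][2]: acc=0 h=0 v=0
  t=2 PE[1][2]: acc=0 h=0 v=0
  t=3 PE[1][2]: acc=33 h=33 v=1
  t=4 PE[1][2]: acc=80 h=80 v=4

dataflow = RS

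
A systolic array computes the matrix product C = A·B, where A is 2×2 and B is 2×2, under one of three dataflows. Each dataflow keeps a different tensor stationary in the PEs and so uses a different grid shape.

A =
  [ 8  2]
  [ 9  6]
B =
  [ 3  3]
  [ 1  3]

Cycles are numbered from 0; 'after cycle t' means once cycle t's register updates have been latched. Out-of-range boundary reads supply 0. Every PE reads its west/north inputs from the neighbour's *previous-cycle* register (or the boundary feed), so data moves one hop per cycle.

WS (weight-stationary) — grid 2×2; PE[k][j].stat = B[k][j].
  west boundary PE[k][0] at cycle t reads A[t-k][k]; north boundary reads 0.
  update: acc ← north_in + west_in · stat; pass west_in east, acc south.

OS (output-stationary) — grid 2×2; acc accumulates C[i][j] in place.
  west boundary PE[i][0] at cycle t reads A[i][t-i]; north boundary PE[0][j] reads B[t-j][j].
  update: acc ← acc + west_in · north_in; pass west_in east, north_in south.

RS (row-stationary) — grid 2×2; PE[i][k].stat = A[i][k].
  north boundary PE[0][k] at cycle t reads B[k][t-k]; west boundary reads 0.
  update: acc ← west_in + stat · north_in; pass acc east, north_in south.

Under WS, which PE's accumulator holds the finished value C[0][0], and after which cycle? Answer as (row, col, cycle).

WS: C[0][0] accumulates in PE[1][0]:
  step 0 · PE1,0: acc=0; fwd→0 fwd↓0
  step 1 · PE1,0: acc=26; fwd→2 fwd↓26

(row, col, cycle) = (1, 0, 1)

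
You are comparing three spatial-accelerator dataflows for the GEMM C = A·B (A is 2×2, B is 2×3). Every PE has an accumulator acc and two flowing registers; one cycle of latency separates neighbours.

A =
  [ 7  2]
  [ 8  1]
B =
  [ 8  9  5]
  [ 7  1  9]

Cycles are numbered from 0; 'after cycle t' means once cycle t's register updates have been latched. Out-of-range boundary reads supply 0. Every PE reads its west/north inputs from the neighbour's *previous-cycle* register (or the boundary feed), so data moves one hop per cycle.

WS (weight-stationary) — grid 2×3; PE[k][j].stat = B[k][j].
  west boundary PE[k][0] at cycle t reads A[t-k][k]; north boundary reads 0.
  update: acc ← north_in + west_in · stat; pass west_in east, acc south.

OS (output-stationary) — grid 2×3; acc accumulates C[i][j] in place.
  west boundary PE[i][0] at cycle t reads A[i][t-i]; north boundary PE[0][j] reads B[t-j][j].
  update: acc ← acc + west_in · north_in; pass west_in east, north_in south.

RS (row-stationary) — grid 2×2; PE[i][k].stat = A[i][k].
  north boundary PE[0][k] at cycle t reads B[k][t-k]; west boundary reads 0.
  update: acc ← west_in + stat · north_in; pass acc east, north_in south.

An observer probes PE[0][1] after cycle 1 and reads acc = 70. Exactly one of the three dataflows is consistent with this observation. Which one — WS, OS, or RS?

WS [2×3] PE[0][1] across cycles:
  after 0 — PE[0][1] acc=0, pass-E 0, pass-S 0
  after 1 — PE[0][1] acc=63, pass-E 7, pass-S 63
OS [2×3] PE[0][1] across cycles:
  after 0 — PE[0][1] acc=0, pass-E 0, pass-S 0
  after 1 — PE[0][1] acc=63, pass-E 7, pass-S 9
RS [2×2] PE[0][1] across cycles:
  after 0 — PE[0][1] acc=0, pass-E 0, pass-S 0
  after 1 — PE[0][1] acc=70, pass-E 70, pass-S 7

dataflow = RS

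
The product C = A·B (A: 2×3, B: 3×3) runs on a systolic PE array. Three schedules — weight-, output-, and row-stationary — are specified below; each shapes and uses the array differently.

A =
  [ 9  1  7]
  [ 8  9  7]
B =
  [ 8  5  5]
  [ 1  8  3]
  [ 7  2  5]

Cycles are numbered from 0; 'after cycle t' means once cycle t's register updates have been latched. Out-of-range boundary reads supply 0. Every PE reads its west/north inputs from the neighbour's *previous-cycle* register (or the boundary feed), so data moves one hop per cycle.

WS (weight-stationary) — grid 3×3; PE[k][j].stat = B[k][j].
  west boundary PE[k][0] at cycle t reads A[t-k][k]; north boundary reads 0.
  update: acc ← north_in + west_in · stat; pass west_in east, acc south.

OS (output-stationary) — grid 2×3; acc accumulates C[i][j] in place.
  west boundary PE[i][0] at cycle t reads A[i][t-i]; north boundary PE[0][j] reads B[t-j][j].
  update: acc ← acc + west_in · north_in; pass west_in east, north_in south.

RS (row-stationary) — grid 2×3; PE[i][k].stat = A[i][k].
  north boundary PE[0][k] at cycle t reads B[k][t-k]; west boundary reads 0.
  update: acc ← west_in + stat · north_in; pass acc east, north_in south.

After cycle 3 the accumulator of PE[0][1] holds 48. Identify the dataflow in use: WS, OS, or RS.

WS (3×3 grid), PE[0][1]:
  0: (0,1).acc=0  regs=<0,0>
  1: (0,1).acc=45  regs=<9,45>
  2: (0,1).acc=40  regs=<8,40>
  3: (0,1).acc=0  regs=<0,0>
OS (2×3 grid), PE[0][1]:
  0: (0,1).acc=0  regs=<0,0>
  1: (0,1).acc=45  regs=<9,5>
  2: (0,1).acc=53  regs=<1,8>
  3: (0,1).acc=67  regs=<7,2>
RS (2×3 grid), PE[0][1]:
  0: (0,1).acc=0  regs=<0,0>
  1: (0,1).acc=73  regs=<73,1>
  2: (0,1).acc=53  regs=<53,8>
  3: (0,1).acc=48  regs=<48,3>

dataflow = RS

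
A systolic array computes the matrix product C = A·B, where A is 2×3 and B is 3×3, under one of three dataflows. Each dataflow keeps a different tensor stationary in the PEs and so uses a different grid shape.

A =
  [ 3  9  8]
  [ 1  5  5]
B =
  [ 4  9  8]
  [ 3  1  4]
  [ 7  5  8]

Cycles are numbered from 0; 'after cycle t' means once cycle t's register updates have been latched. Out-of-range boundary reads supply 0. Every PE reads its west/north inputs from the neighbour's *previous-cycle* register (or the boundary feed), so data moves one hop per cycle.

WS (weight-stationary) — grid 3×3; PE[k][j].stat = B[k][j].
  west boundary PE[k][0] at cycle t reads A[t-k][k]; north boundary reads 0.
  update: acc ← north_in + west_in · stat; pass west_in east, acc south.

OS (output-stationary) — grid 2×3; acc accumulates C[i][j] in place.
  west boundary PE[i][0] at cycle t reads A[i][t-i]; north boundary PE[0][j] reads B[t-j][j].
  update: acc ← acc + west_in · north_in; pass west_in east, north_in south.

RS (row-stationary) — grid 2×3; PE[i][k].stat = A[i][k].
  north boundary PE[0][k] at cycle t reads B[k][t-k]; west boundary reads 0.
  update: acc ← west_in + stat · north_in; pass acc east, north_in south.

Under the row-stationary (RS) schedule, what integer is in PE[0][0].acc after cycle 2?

RS on a 2×3 grid — tracing PE[0][0] and its feeders:
  c0 r0c0: 12 / 12 / 4
  c1 r0c0: 27 / 27 / 9
  c2 r0c0: 24 / 24 / 8

PE[0][0].acc = 24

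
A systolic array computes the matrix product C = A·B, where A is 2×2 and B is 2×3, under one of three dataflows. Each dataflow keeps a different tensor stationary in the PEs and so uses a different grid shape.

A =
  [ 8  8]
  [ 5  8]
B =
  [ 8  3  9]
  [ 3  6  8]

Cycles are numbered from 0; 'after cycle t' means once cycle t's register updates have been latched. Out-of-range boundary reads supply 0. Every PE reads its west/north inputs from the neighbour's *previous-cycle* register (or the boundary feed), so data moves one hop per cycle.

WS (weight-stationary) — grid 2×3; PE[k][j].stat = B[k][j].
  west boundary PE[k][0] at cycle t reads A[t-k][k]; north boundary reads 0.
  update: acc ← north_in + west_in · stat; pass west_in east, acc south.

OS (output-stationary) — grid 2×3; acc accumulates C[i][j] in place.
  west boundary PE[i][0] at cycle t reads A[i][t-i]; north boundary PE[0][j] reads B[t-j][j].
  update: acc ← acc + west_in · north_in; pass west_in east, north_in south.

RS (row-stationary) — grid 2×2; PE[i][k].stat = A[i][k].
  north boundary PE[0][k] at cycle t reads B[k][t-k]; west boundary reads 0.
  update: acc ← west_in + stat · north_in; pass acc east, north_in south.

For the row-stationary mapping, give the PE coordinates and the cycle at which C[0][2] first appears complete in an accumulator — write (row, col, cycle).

(row, col, cycle) = (0, 1, 3)

Under RS, C[0][2] lands at PE[0][1]:
  step 0 · PE0,1: acc=0; fwd→0 fwd↓0
  step 1 · PE0,1: acc=88; fwd→88 fwd↓3
  step 2 · PE0,1: acc=72; fwd→72 fwd↓6
  step 3 · PE0,1: acc=136; fwd→136 fwd↓8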